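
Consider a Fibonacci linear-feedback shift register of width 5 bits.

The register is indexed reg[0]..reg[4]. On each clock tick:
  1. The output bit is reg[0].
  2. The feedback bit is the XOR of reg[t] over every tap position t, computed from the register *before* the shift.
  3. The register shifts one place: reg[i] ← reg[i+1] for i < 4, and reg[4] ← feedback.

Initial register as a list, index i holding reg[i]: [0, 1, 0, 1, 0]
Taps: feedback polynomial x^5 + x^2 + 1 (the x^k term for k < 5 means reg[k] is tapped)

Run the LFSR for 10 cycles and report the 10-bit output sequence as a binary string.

k : reg_k → out_k, fb_k
0: 01010 → 0, fb=0
1: 10100 → 1, fb=0
2: 01000 → 0, fb=0
3: 10000 → 1, fb=1
4: 00001 → 0, fb=0
5: 00010 → 0, fb=0
6: 00100 → 0, fb=1
7: 01001 → 0, fb=0
8: 10010 → 1, fb=1
9: 00101 → 0, fb=1

0101000010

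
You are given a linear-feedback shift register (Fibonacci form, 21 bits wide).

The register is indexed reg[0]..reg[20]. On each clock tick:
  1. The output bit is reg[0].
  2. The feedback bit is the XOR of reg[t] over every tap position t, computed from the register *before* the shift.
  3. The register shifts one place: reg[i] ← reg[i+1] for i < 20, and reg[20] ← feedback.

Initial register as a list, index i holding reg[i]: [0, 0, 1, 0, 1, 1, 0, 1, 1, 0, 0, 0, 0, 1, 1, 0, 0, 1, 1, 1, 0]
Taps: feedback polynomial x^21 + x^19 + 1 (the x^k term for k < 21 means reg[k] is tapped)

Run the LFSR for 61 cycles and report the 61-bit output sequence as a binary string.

step | reg (before) | out | fb
   0 | 001011011000011001110 | 0 | 1
   1 | 010110110000110011101 | 0 | 0
   2 | 101101100001100111010 | 1 | 0
   3 | 011011000011001110100 | 0 | 0
   4 | 110110000110011101000 | 1 | 1
   5 | 101100001100111010001 | 1 | 1
   6 | 011000011001110100011 | 0 | 1
   7 | 110000110011101000111 | 1 | 0
   8 | 100001100111010001110 | 1 | 0
   9 | 000011001110100011100 | 0 | 0
  10 | 000110011101000111000 | 0 | 0
  11 | 001100111010001110000 | 0 | 0
  12 | 011001110100011100000 | 0 | 0
  13 | 110011101000111000000 | 1 | 1
  14 | 100111010001110000001 | 1 | 1
  15 | 001110100011100000011 | 0 | 1
  16 | 011101000111000000111 | 0 | 1
  17 | 111010001110000001111 | 1 | 0
  18 | 110100011100000011110 | 1 | 0
  19 | 101000111000000111100 | 1 | 1
  20 | 010001110000001111001 | 0 | 0
  21 | 100011100000011110010 | 1 | 0
  22 | 000111000000111100100 | 0 | 0
  23 | 001110000001111001000 | 0 | 0
  24 | 011100000011110010000 | 0 | 0
  25 | 111000000111100100000 | 1 | 1
  26 | 110000001111001000001 | 1 | 1
  27 | 100000011110010000011 | 1 | 0
  28 | 000000111100100000110 | 0 | 1
  29 | 000001111001000001101 | 0 | 0
  30 | 000011110010000011010 | 0 | 1
  31 | 000111100100000110101 | 0 | 0
  32 | 001111001000001101010 | 0 | 1
  33 | 011110010000011010101 | 0 | 0
  34 | 111100100000110101010 | 1 | 0
  35 | 111001000001101010100 | 1 | 1
  36 | 110010000011010101001 | 1 | 1
  37 | 100100000110101010011 | 1 | 0
  38 | 001000001101010100110 | 0 | 1
  39 | 010000011010101001101 | 0 | 0
  40 | 100000110101010011010 | 1 | 0
  41 | 000001101010100110100 | 0 | 0
  42 | 000011010101001101000 | 0 | 0
  43 | 000110101010011010000 | 0 | 0
  44 | 001101010100110100000 | 0 | 0
  45 | 011010101001101000000 | 0 | 0
  46 | 110101010011010000000 | 1 | 1
  47 | 101010100110100000001 | 1 | 1
  48 | 010101001101000000011 | 0 | 1
  49 | 101010011010000000111 | 1 | 0
  50 | 010100110100000001110 | 0 | 1
  51 | 101001101000000011101 | 1 | 1
  52 | 010011010000000111011 | 0 | 1
  53 | 100110100000001110111 | 1 | 0
  54 | 001101000000011101110 | 0 | 1
  55 | 011010000000111011101 | 0 | 0
  56 | 110100000001110111010 | 1 | 0
  57 | 101000000011101110100 | 1 | 1
  58 | 010000000111011101001 | 0 | 0
  59 | 100000001110111010010 | 1 | 0
  60 | 000000011101110100100 | 0 | 0

0010110110000110011101000111000000111100100000110101010011010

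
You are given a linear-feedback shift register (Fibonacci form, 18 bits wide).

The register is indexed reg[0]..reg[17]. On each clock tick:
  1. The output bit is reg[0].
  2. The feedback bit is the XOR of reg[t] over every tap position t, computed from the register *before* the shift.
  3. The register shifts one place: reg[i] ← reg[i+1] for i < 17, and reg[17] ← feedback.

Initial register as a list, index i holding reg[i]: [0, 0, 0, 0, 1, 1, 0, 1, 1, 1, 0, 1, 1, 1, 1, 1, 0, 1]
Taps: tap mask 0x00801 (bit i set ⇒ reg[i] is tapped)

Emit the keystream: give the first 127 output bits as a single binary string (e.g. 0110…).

0000110111011111011111011000110011000110111011101110110001100011011111011110001100011001010010100101001011110111011110100100100

tick  register→output (feedback)
  0  000011011101111101→0 (1)
  1  000110111011111011→0 (1)
  2  001101110111110111→0 (1)
  3  011011101111101111→0 (1)
  4  110111011111011111→1 (0)
  5  101110111110111110→1 (1)
  6  011101111101111101→0 (1)
  7  111011111011111011→1 (0)
  8  110111110111110110→1 (0)
  9  101111101111101100→1 (0)
 10  011111011111011000→0 (1)
 11  111110111110110001→1 (1)
 12  111101111101100011→1 (0)
 13  111011111011000110→1 (0)
 14  110111110110001100→1 (1)
 15  101111101100011001→1 (1)
 16  011111011000110011→0 (0)
 17  111110110001100110→1 (0)
 18  111101100011001100→1 (0)
 19  111011000110011000→1 (1)
 20  110110001100110001→1 (1)
 21  101100011001100011→1 (0)
 22  011000110011000110→0 (1)
 23  110001100110001101→1 (1)
 24  100011001100011011→1 (1)
 25  000110011000110111→0 (0)
 26  001100110001101110→0 (1)
 27  011001100011011101→0 (1)
 28  110011000110111011→1 (1)
 29  100110001101110111→1 (0)
 30  001100011011101110→0 (1)
 31  011000110111011101→0 (1)
 32  110001101110111011→1 (1)
 33  100011011101110111→1 (0)
 34  000110111011101110→0 (1)
 35  001101110111011101→0 (1)
 36  011011101110111011→0 (0)
 37  110111011101110110→1 (0)
 38  101110111011101100→1 (0)
 39  011101110111011000→0 (1)
 40  111011101110110001→1 (1)
 41  110111011101100011→1 (0)
 42  101110111011000110→1 (0)
 43  011101110110001100→0 (0)
 44  111011101100011000→1 (1)
 45  110111011000110001→1 (1)
 46  101110110001100011→1 (0)
 47  011101100011000110→0 (1)
 48  111011000110001101→1 (1)
 49  110110001100011011→1 (1)
 50  101100011000110111→1 (1)
 51  011000110001101111→0 (1)
 52  110001100011011111→1 (0)
 53  100011000110111110→1 (1)
 54  000110001101111101→0 (1)
 55  001100011011111011→0 (1)
 56  011000110111110111→0 (1)
 57  110001101111101111→1 (0)
 58  100011011111011110→1 (0)
 59  000110111110111100→0 (0)
 60  001101111101111000→0 (1)
 61  011011111011110001→0 (1)
 62  110111110111100011→1 (0)
 63  101111101111000110→1 (0)
 64  011111011110001100→0 (0)
 65  111110111100011000→1 (1)
 66  111101111000110001→1 (1)
 67  111011110001100011→1 (0)
 68  110111100011000110→1 (0)
 69  101111000110001100→1 (1)
 70  011110001100011001→0 (0)
 71  111100011000110010→1 (1)
 72  111000110001100101→1 (0)
 73  110001100011001010→1 (0)
 74  100011000110010100→1 (1)
 75  000110001100101001→0 (0)
 76  001100011001010010→0 (1)
 77  011000110010100101→0 (0)
 78  110001100101001010→1 (0)
 79  100011001010010100→1 (1)
 80  000110010100101001→0 (0)
 81  001100101001010010→0 (1)
 82  011001010010100101→0 (0)
 83  110010100101001010→1 (0)
 84  100101001010010100→1 (1)
 85  001010010100101001→0 (0)
 86  010100101001010010→0 (1)
 87  101001010010100101→1 (1)
 88  010010100101001011→0 (1)
 89  100101001010010111→1 (1)
 90  001010010100101111→0 (0)
 91  010100101001011110→0 (1)
 92  101001010010111101→1 (1)
 93  010010100101111011→0 (1)
 94  100101001011110111→1 (0)
 95  001010010111101110→0 (1)
 96  010100101111011101→0 (1)
 97  101001011110111011→1 (1)
 98  010010111101110111→0 (1)
 99  100101111011101111→1 (0)
100  001011110111011110→0 (1)
101  010111101110111101→0 (0)
102  101111011101111010→1 (0)
103  011110111011110100→0 (1)
104  111101110111101001→1 (0)
105  111011101111010010→1 (0)
106  110111011110100100→1 (1)
107  101110111101001001→1 (0)
108  011101111010010010→0 (0)
109  111011110100100100→1 (1)
110  110111101001001001→1 (0)
111  101111010010010010→1 (1)
112  011110100100100101→0 (0)
113  111101001001001010→1 (0)
114  111010010010010100→1 (1)
115  110100100100101001→1 (1)
116  101001001001010011→1 (0)
117  010010010010100110→0 (0)
118  100100100101001100→1 (0)
119  001001001010011000→0 (0)
120  010010010100110000→0 (0)
121  100100101001100000→1 (0)
122  001001010011000000→0 (1)
123  010010100110000001→0 (0)
124  100101001100000010→1 (1)
125  001010011000000101→0 (0)
126  010100110000001010→0 (0)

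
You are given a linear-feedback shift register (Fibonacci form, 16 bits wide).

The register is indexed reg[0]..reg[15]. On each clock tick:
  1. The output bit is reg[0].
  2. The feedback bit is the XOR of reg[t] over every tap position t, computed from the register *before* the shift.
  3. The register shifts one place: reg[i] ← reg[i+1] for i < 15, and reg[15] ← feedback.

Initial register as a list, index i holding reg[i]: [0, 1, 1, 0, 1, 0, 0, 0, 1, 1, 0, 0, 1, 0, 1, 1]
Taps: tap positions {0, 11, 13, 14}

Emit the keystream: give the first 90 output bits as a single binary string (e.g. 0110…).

011010001100101110101010010000011110000100100101001001011100001110100101000010001100100001

step | reg (before) | out | fb
   0 | 0110100011001011 | 0 | 1
   1 | 1101000110010111 | 1 | 0
   2 | 1010001100101110 | 1 | 1
   3 | 0100011001011101 | 0 | 0
   4 | 1000110010111010 | 1 | 1
   5 | 0001100101110101 | 0 | 0
   6 | 0011001011101010 | 0 | 1
   7 | 0110010111010101 | 0 | 0
   8 | 1100101110101010 | 1 | 0
   9 | 1001011101010100 | 1 | 1
  10 | 0010111010101001 | 0 | 0
  11 | 0101110101010010 | 0 | 0
  12 | 1011101010100100 | 1 | 0
  13 | 0111010101001000 | 0 | 0
  14 | 1110101010010000 | 1 | 0
  15 | 1101010100100000 | 1 | 1
  16 | 1010101001000001 | 1 | 1
  17 | 0101010010000011 | 0 | 1
  18 | 1010100100000111 | 1 | 1
  19 | 0101001000001111 | 0 | 0
  20 | 1010010000011110 | 1 | 0
  21 | 0100100000111100 | 0 | 0
  22 | 1001000001111000 | 1 | 0
  23 | 0010000011110000 | 0 | 1
  24 | 0100000111100001 | 0 | 0
  25 | 1000001111000010 | 1 | 0
  26 | 0000011110000100 | 0 | 1
  27 | 0000111100001001 | 0 | 0
  28 | 0001111000010010 | 0 | 0
  29 | 0011110000100100 | 0 | 1
  30 | 0111100001001001 | 0 | 0
  31 | 1111000010010010 | 1 | 1
  32 | 1110000100100101 | 1 | 0
  33 | 1100001001001010 | 1 | 0
  34 | 1000010010010100 | 1 | 1
  35 | 0000100100101001 | 0 | 0
  36 | 0001001001010010 | 0 | 0
  37 | 0010010010100100 | 0 | 1
  38 | 0100100101001001 | 0 | 0
  39 | 1001001010010010 | 1 | 1
  40 | 0010010100100101 | 0 | 1
  41 | 0100101001001011 | 0 | 1
  42 | 1001010010010111 | 1 | 0
  43 | 0010100100101110 | 0 | 0
  44 | 0101001001011100 | 0 | 0
  45 | 1010010010111000 | 1 | 0
  46 | 0100100101110000 | 0 | 1
  47 | 1001001011100001 | 1 | 1
  48 | 0010010111000011 | 0 | 1
  49 | 0100101110000111 | 0 | 0
  50 | 1001011100001110 | 1 | 1
  51 | 0010111000011101 | 0 | 0
  52 | 0101110000111010 | 0 | 0
  53 | 1011100001110100 | 1 | 1
  54 | 0111000011101001 | 0 | 0
  55 | 1110000111010010 | 1 | 1
  56 | 1100001110100101 | 1 | 0
  57 | 1000011101001010 | 1 | 0
  58 | 0000111010010100 | 0 | 0
  59 | 0001110100101000 | 0 | 0
  60 | 0011101001010000 | 0 | 1
  61 | 0111010010100001 | 0 | 0
  62 | 1110100101000010 | 1 | 0
  63 | 1101001010000100 | 1 | 0
  64 | 1010010100001000 | 1 | 1
  65 | 0100101000010001 | 0 | 1
  66 | 1001010000100011 | 1 | 0
  67 | 0010100001000110 | 0 | 0
  68 | 0101000010001100 | 0 | 1
  69 | 1010000100011001 | 1 | 0
  70 | 0100001000110010 | 0 | 0
  71 | 1000010001100100 | 1 | 0
  72 | 0000100011001000 | 0 | 0
  73 | 0001000110010000 | 0 | 1
  74 | 0010001100100001 | 0 | 0
  75 | 0100011001000010 | 0 | 1
  76 | 1000110010000101 | 1 | 0
  77 | 0001100100001010 | 0 | 1
  78 | 0011001000010101 | 0 | 0
  79 | 0110010000101010 | 0 | 1
  80 | 1100100001010101 | 1 | 1
  81 | 1001000010101011 | 1 | 0
  82 | 0010000101010110 | 0 | 1
  83 | 0100001010101101 | 0 | 1
  84 | 1000010101011011 | 1 | 1
  85 | 0000101010110111 | 0 | 1
  86 | 0001010101101111 | 0 | 0
  87 | 0010101011011110 | 0 | 1
  88 | 0101010110111101 | 0 | 0
  89 | 1010101101111010 | 1 | 1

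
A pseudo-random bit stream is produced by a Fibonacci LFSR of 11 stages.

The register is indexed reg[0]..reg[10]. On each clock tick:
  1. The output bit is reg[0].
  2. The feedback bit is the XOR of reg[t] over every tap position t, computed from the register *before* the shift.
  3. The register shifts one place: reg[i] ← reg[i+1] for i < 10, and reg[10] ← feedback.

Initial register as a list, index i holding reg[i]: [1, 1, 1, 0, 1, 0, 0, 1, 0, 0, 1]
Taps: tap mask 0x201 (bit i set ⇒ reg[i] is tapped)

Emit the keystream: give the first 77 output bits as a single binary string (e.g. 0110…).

tick  register→output (feedback)
  0  11101001001→1 (1)
  1  11010010011→1 (0)
  2  10100100110→1 (0)
  3  01001001100→0 (0)
  4  10010011000→1 (1)
  5  00100110001→0 (0)
  6  01001100010→0 (1)
  7  10011000101→1 (1)
  8  00110001011→0 (1)
  9  01100010111→0 (1)
 10  11000101111→1 (0)
 11  10001011110→1 (0)
 12  00010111100→0 (0)
 13  00101111000→0 (0)
 14  01011110000→0 (0)
 15  10111100000→1 (1)
 16  01111000001→0 (0)
 17  11110000010→1 (0)
 18  11100000100→1 (1)
 19  11000001001→1 (1)
 20  10000010011→1 (0)
 21  00000100110→0 (1)
 22  00001001101→0 (0)
 23  00010011010→0 (1)
 24  00100110101→0 (0)
 25  01001101010→0 (1)
 26  10011010101→1 (1)
 27  00110101011→0 (1)
 28  01101010111→0 (1)
 29  11010101111→1 (0)
 30  10101011110→1 (0)
 31  01010111100→0 (0)
 32  10101111000→1 (1)
 33  01011110001→0 (0)
 34  10111100010→1 (0)
 35  01111000100→0 (0)
 36  11110001000→1 (1)
 37  11100010001→1 (1)
 38  11000100011→1 (0)
 39  10001000110→1 (0)
 40  00010001100→0 (0)
 41  00100011000→0 (0)
 42  01000110000→0 (0)
 43  10001100000→1 (1)
 44  00011000001→0 (0)
 45  00110000010→0 (1)
 46  01100000101→0 (0)
 47  11000001010→1 (0)
 48  10000010100→1 (1)
 49  00000101001→0 (0)
 50  00001010010→0 (1)
 51  00010100101→0 (0)
 52  00101001010→0 (1)
 53  01010010101→0 (0)
 54  10100101010→1 (0)
 55  01001010100→0 (0)
 56  10010101000→1 (1)
 57  00101010001→0 (0)
 58  01010100010→0 (1)
 59  10101000101→1 (1)
 60  01010001011→0 (1)
 61  10100010111→1 (0)
 62  01000101110→0 (1)
 63  10001011101→1 (1)
 64  00010111011→0 (1)
 65  00101110111→0 (1)
 66  01011101111→0 (1)
 67  10111011111→1 (0)
 68  01110111110→0 (1)
 69  11101111101→1 (1)
 70  11011111011→1 (0)
 71  10111110110→1 (0)
 72  01111101100→0 (0)
 73  11111011000→1 (1)
 74  11110110001→1 (1)
 75  11101100011→1 (0)
 76  11011000110→1 (0)

11101001001100010111100000100110101011110001000110000010100101010001011101111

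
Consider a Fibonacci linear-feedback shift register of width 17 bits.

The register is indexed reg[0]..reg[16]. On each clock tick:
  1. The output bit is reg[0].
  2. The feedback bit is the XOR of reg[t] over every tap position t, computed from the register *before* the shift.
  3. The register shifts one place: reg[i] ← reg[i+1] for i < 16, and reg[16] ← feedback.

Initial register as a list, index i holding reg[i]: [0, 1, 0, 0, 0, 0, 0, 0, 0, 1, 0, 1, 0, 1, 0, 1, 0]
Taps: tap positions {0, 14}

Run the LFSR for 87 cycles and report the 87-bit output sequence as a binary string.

010000000101010100000000001011110110110110100011110011110011011100000111011101010010011

step | reg (before) | out | fb
   0 | 01000000010101010 | 0 | 0
   1 | 10000000101010100 | 1 | 0
   2 | 00000001010101000 | 0 | 0
   3 | 00000010101010000 | 0 | 0
   4 | 00000101010100000 | 0 | 0
   5 | 00001010101000000 | 0 | 0
   6 | 00010101010000000 | 0 | 0
   7 | 00101010100000000 | 0 | 0
   8 | 01010101000000000 | 0 | 0
   9 | 10101010000000000 | 1 | 1
  10 | 01010100000000001 | 0 | 0
  11 | 10101000000000010 | 1 | 1
  12 | 01010000000000101 | 0 | 1
  13 | 10100000000001011 | 1 | 1
  14 | 01000000000010111 | 0 | 1
  15 | 10000000000101111 | 1 | 0
  16 | 00000000001011110 | 0 | 1
  17 | 00000000010111101 | 0 | 1
  18 | 00000000101111011 | 0 | 0
  19 | 00000001011110110 | 0 | 1
  20 | 00000010111101101 | 0 | 1
  21 | 00000101111011011 | 0 | 0
  22 | 00001011110110110 | 0 | 1
  23 | 00010111101101101 | 0 | 1
  24 | 00101111011011011 | 0 | 0
  25 | 01011110110110110 | 0 | 1
  26 | 10111101101101101 | 1 | 0
  27 | 01111011011011010 | 0 | 0
  28 | 11110110110110100 | 1 | 0
  29 | 11101101101101000 | 1 | 1
  30 | 11011011011010001 | 1 | 1
  31 | 10110110110100011 | 1 | 1
  32 | 01101101101000111 | 0 | 1
  33 | 11011011010001111 | 1 | 0
  34 | 10110110100011110 | 1 | 0
  35 | 01101101000111100 | 0 | 1
  36 | 11011010001111001 | 1 | 1
  37 | 10110100011110011 | 1 | 1
  38 | 01101000111100111 | 0 | 1
  39 | 11010001111001111 | 1 | 0
  40 | 10100011110011110 | 1 | 0
  41 | 01000111100111100 | 0 | 1
  42 | 10001111001111001 | 1 | 1
  43 | 00011110011110011 | 0 | 0
  44 | 00111100111100110 | 0 | 1
  45 | 01111001111001101 | 0 | 1
  46 | 11110011110011011 | 1 | 1
  47 | 11100111100110111 | 1 | 0
  48 | 11001111001101110 | 1 | 0
  49 | 10011110011011100 | 1 | 0
  50 | 00111100110111000 | 0 | 0
  51 | 01111001101110000 | 0 | 0
  52 | 11110011011100000 | 1 | 1
  53 | 11100110111000001 | 1 | 1
  54 | 11001101110000011 | 1 | 1
  55 | 10011011100000111 | 1 | 0
  56 | 00110111000001110 | 0 | 1
  57 | 01101110000011101 | 0 | 1
  58 | 11011100000111011 | 1 | 1
  59 | 10111000001110111 | 1 | 0
  60 | 01110000011101110 | 0 | 1
  61 | 11100000111011101 | 1 | 0
  62 | 11000001110111010 | 1 | 1
  63 | 10000011101110101 | 1 | 0
  64 | 00000111011101010 | 0 | 0
  65 | 00001110111010100 | 0 | 1
  66 | 00011101110101001 | 0 | 0
  67 | 00111011101010010 | 0 | 0
  68 | 01110111010100100 | 0 | 1
  69 | 11101110101001001 | 1 | 1
  70 | 11011101010010011 | 1 | 1
  71 | 10111010100100111 | 1 | 0
  72 | 01110101001001110 | 0 | 1
  73 | 11101010010011101 | 1 | 0
  74 | 11010100100111010 | 1 | 1
  75 | 10101001001110101 | 1 | 0
  76 | 01010010011101010 | 0 | 0
  77 | 10100100111010100 | 1 | 0
  78 | 01001001110101000 | 0 | 0
  79 | 10010011101010000 | 1 | 1
  80 | 00100111010100001 | 0 | 0
  81 | 01001110101000010 | 0 | 0
  82 | 10011101010000100 | 1 | 0
  83 | 00111010100001000 | 0 | 0
  84 | 01110101000010000 | 0 | 0
  85 | 11101010000100000 | 1 | 1
  86 | 11010100001000001 | 1 | 1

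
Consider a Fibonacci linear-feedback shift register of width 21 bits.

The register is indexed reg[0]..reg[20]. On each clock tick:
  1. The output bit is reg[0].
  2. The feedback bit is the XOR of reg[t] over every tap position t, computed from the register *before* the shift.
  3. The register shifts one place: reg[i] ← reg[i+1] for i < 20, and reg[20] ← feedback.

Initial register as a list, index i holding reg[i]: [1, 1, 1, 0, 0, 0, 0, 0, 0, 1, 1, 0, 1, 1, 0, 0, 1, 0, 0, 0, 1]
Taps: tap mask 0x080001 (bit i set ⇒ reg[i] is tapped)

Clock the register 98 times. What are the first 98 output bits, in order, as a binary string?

k : reg_k → out_k, fb_k
0: 111000000110110010001 → 1, fb=1
1: 110000001101100100011 → 1, fb=0
2: 100000011011001000110 → 1, fb=0
3: 000000110110010001100 → 0, fb=0
4: 000001101100100011000 → 0, fb=0
5: 000011011001000110000 → 0, fb=0
6: 000110110010001100000 → 0, fb=0
7: 001101100100011000000 → 0, fb=0
8: 011011001000110000000 → 0, fb=0
9: 110110010001100000000 → 1, fb=1
10: 101100100011000000001 → 1, fb=1
11: 011001000110000000011 → 0, fb=1
12: 110010001100000000111 → 1, fb=0
13: 100100011000000001110 → 1, fb=0
14: 001000110000000011100 → 0, fb=0
15: 010001100000000111000 → 0, fb=0
16: 100011000000001110000 → 1, fb=1
17: 000110000000011100001 → 0, fb=0
18: 001100000000111000010 → 0, fb=1
19: 011000000001110000101 → 0, fb=0
20: 110000000011100001010 → 1, fb=0
21: 100000000111000010100 → 1, fb=1
22: 000000001110000101001 → 0, fb=0
23: 000000011100001010010 → 0, fb=1
24: 000000111000010100101 → 0, fb=0
25: 000001110000101001010 → 0, fb=1
26: 000011100001010010101 → 0, fb=0
27: 000111000010100101010 → 0, fb=1
28: 001110000101001010101 → 0, fb=0
29: 011100001010010101010 → 0, fb=1
30: 111000010100101010101 → 1, fb=1
31: 110000101001010101011 → 1, fb=0
32: 100001010010101010110 → 1, fb=0
33: 000010100101010101100 → 0, fb=0
34: 000101001010101011000 → 0, fb=0
35: 001010010101010110000 → 0, fb=0
36: 010100101010101100000 → 0, fb=0
37: 101001010101011000000 → 1, fb=1
38: 010010101010110000001 → 0, fb=0
39: 100101010101100000010 → 1, fb=0
40: 001010101011000000100 → 0, fb=0
41: 010101010110000001000 → 0, fb=0
42: 101010101100000010000 → 1, fb=1
43: 010101011000000100001 → 0, fb=0
44: 101010110000001000010 → 1, fb=0
45: 010101100000010000100 → 0, fb=0
46: 101011000000100001000 → 1, fb=1
47: 010110000001000010001 → 0, fb=0
48: 101100000010000100010 → 1, fb=0
49: 011000000100001000100 → 0, fb=0
50: 110000001000010001000 → 1, fb=1
51: 100000010000100010001 → 1, fb=1
52: 000000100001000100011 → 0, fb=1
53: 000001000010001000111 → 0, fb=1
54: 000010000100010001111 → 0, fb=1
55: 000100001000100011111 → 0, fb=1
56: 001000010001000111111 → 0, fb=1
57: 010000100010001111111 → 0, fb=1
58: 100001000100011111111 → 1, fb=0
59: 000010001000111111110 → 0, fb=1
60: 000100010001111111101 → 0, fb=0
61: 001000100011111111010 → 0, fb=1
62: 010001000111111110101 → 0, fb=0
63: 100010001111111101010 → 1, fb=0
64: 000100011111111010100 → 0, fb=0
65: 001000111111110101000 → 0, fb=0
66: 010001111111101010000 → 0, fb=0
67: 100011111111010100000 → 1, fb=1
68: 000111111110101000001 → 0, fb=0
69: 001111111101010000010 → 0, fb=1
70: 011111111010100000101 → 0, fb=0
71: 111111110101000001010 → 1, fb=0
72: 111111101010000010100 → 1, fb=1
73: 111111010100000101001 → 1, fb=1
74: 111110101000001010011 → 1, fb=0
75: 111101010000010100110 → 1, fb=0
76: 111010100000101001100 → 1, fb=1
77: 110101000001010011001 → 1, fb=1
78: 101010000010100110011 → 1, fb=0
79: 010100000101001100110 → 0, fb=1
80: 101000001010011001101 → 1, fb=1
81: 010000010100110011011 → 0, fb=1
82: 100000101001100110111 → 1, fb=0
83: 000001010011001101110 → 0, fb=1
84: 000010100110011011101 → 0, fb=0
85: 000101001100110111010 → 0, fb=1
86: 001010011001101110101 → 0, fb=0
87: 010100110011011101010 → 0, fb=1
88: 101001100110111010101 → 1, fb=1
89: 010011001101110101011 → 0, fb=1
90: 100110011011101010111 → 1, fb=0
91: 001100110111010101110 → 0, fb=1
92: 011001101110101011101 → 0, fb=0
93: 110011011101010111010 → 1, fb=0
94: 100110111010101110100 → 1, fb=1
95: 001101110101011101001 → 0, fb=0
96: 011011101010111010010 → 0, fb=1
97: 110111010101110100101 → 1, fb=1

11100000011011001000110000000011100001010010101010110000001000010001000111111110101000001010011001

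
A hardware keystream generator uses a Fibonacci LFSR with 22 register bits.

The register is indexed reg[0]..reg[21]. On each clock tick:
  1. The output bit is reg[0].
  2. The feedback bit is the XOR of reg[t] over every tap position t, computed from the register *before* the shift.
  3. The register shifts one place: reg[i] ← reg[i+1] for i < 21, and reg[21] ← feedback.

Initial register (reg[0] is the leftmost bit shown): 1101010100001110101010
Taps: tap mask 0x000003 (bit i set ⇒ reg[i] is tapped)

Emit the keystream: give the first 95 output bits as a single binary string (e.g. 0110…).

k : reg_k → out_k, fb_k
0: 1101010100001110101010 → 1, fb=0
1: 1010101000011101010100 → 1, fb=1
2: 0101010000111010101001 → 0, fb=1
3: 1010100001110101010011 → 1, fb=1
4: 0101000011101010100111 → 0, fb=1
5: 1010000111010101001111 → 1, fb=1
6: 0100001110101010011111 → 0, fb=1
7: 1000011101010100111111 → 1, fb=1
8: 0000111010101001111111 → 0, fb=0
9: 0001110101010011111110 → 0, fb=0
10: 0011101010100111111100 → 0, fb=0
11: 0111010101001111111000 → 0, fb=1
12: 1110101010011111110001 → 1, fb=0
13: 1101010100111111100010 → 1, fb=0
14: 1010101001111111000100 → 1, fb=1
15: 0101010011111110001001 → 0, fb=1
16: 1010100111111100010011 → 1, fb=1
17: 0101001111111000100111 → 0, fb=1
18: 1010011111110001001111 → 1, fb=1
19: 0100111111100010011111 → 0, fb=1
20: 1001111111000100111111 → 1, fb=1
21: 0011111110001001111111 → 0, fb=0
22: 0111111100010011111110 → 0, fb=1
23: 1111111000100111111101 → 1, fb=0
24: 1111110001001111111010 → 1, fb=0
25: 1111100010011111110100 → 1, fb=0
26: 1111000100111111101000 → 1, fb=0
27: 1110001001111111010000 → 1, fb=0
28: 1100010011111110100000 → 1, fb=0
29: 1000100111111101000000 → 1, fb=1
30: 0001001111111010000001 → 0, fb=0
31: 0010011111110100000010 → 0, fb=0
32: 0100111111101000000100 → 0, fb=1
33: 1001111111010000001001 → 1, fb=1
34: 0011111110100000010011 → 0, fb=0
35: 0111111101000000100110 → 0, fb=1
36: 1111111010000001001101 → 1, fb=0
37: 1111110100000010011010 → 1, fb=0
38: 1111101000000100110100 → 1, fb=0
39: 1111010000001001101000 → 1, fb=0
40: 1110100000010011010000 → 1, fb=0
41: 1101000000100110100000 → 1, fb=0
42: 1010000001001101000000 → 1, fb=1
43: 0100000010011010000001 → 0, fb=1
44: 1000000100110100000011 → 1, fb=1
45: 0000001001101000000111 → 0, fb=0
46: 0000010011010000001110 → 0, fb=0
47: 0000100110100000011100 → 0, fb=0
48: 0001001101000000111000 → 0, fb=0
49: 0010011010000001110000 → 0, fb=0
50: 0100110100000011100000 → 0, fb=1
51: 1001101000000111000001 → 1, fb=1
52: 0011010000001110000011 → 0, fb=0
53: 0110100000011100000110 → 0, fb=1
54: 1101000000111000001101 → 1, fb=0
55: 1010000001110000011010 → 1, fb=1
56: 0100000011100000110101 → 0, fb=1
57: 1000000111000001101011 → 1, fb=1
58: 0000001110000011010111 → 0, fb=0
59: 0000011100000110101110 → 0, fb=0
60: 0000111000001101011100 → 0, fb=0
61: 0001110000011010111000 → 0, fb=0
62: 0011100000110101110000 → 0, fb=0
63: 0111000001101011100000 → 0, fb=1
64: 1110000011010111000001 → 1, fb=0
65: 1100000110101110000010 → 1, fb=0
66: 1000001101011100000100 → 1, fb=1
67: 0000011010111000001001 → 0, fb=0
68: 0000110101110000010010 → 0, fb=0
69: 0001101011100000100100 → 0, fb=0
70: 0011010111000001001000 → 0, fb=0
71: 0110101110000010010000 → 0, fb=1
72: 1101011100000100100001 → 1, fb=0
73: 1010111000001001000010 → 1, fb=1
74: 0101110000010010000101 → 0, fb=1
75: 1011100000100100001011 → 1, fb=1
76: 0111000001001000010111 → 0, fb=1
77: 1110000010010000101111 → 1, fb=0
78: 1100000100100001011110 → 1, fb=0
79: 1000001001000010111100 → 1, fb=1
80: 0000010010000101111001 → 0, fb=0
81: 0000100100001011110010 → 0, fb=0
82: 0001001000010111100100 → 0, fb=0
83: 0010010000101111001000 → 0, fb=0
84: 0100100001011110010000 → 0, fb=1
85: 1001000010111100100001 → 1, fb=1
86: 0010000101111001000011 → 0, fb=0
87: 0100001011110010000110 → 0, fb=1
88: 1000010111100100001101 → 1, fb=1
89: 0000101111001000011011 → 0, fb=0
90: 0001011110010000110110 → 0, fb=0
91: 0010111100100001101100 → 0, fb=0
92: 0101111001000011011000 → 0, fb=1
93: 1011110010000110110001 → 1, fb=1
94: 0111100100001101100011 → 0, fb=1

11010101000011101010100111111100010011111110100000010011010000001110000011010111000001001000010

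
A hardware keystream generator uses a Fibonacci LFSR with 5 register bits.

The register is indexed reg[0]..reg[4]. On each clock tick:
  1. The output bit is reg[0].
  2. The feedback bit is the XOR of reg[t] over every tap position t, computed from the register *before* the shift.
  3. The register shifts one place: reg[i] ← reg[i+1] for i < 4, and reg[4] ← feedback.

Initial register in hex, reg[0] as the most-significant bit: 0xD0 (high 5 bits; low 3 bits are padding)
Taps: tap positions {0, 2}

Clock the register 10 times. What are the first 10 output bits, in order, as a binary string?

1101010000

k : reg_k → out_k, fb_k
0: 11010 → 1, fb=1
1: 10101 → 1, fb=0
2: 01010 → 0, fb=0
3: 10100 → 1, fb=0
4: 01000 → 0, fb=0
5: 10000 → 1, fb=1
6: 00001 → 0, fb=0
7: 00010 → 0, fb=0
8: 00100 → 0, fb=1
9: 01001 → 0, fb=0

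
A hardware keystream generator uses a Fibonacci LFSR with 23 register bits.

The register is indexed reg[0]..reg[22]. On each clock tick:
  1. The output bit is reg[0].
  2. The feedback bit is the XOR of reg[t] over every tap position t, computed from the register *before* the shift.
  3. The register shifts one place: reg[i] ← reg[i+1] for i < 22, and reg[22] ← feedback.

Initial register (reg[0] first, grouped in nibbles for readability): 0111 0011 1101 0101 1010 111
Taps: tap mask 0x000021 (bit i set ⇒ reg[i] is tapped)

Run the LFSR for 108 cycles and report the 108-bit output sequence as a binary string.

step | reg (before) | out | fb
   0 | 01110011110101011010111 | 0 | 0
   1 | 11100111101010110101110 | 1 | 0
   2 | 11001111010101101011100 | 1 | 0
   3 | 10011110101011010111000 | 1 | 0
   4 | 00111101010110101110000 | 0 | 1
   5 | 01111010101101011100001 | 0 | 0
   6 | 11110101011010111000010 | 1 | 0
   7 | 11101010110101110000100 | 1 | 1
   8 | 11010101101011100001001 | 1 | 0
   9 | 10101011010111000010010 | 1 | 1
  10 | 01010110101110000100101 | 0 | 1
  11 | 10101101011100001001011 | 1 | 0
  12 | 01011010111000010010110 | 0 | 0
  13 | 10110101110000100101100 | 1 | 0
  14 | 01101011100001001011000 | 0 | 0
  15 | 11010111000010010110000 | 1 | 0
  16 | 10101110000100101100000 | 1 | 0
  17 | 01011100001001011000000 | 0 | 1
  18 | 10111000010010110000001 | 1 | 1
  19 | 01110000100101100000011 | 0 | 0
  20 | 11100001001011000000110 | 1 | 1
  21 | 11000010010110000001101 | 1 | 1
  22 | 10000100101100000011011 | 1 | 0
  23 | 00001001011000000110110 | 0 | 0
  24 | 00010010110000001101100 | 0 | 0
  25 | 00100101100000011011000 | 0 | 1
  26 | 01001011000000110110001 | 0 | 0
  27 | 10010110000001101100010 | 1 | 0
  28 | 00101100000011011000100 | 0 | 1
  29 | 01011000000110110001001 | 0 | 0
  30 | 10110000001101100010010 | 1 | 1
  31 | 01100000011011000100101 | 0 | 0
  32 | 11000000110110001001010 | 1 | 1
  33 | 10000001101100010010101 | 1 | 1
  34 | 00000011011000100101011 | 0 | 0
  35 | 00000110110001001010110 | 0 | 1
  36 | 00001101100010010101101 | 0 | 1
  37 | 00011011000100101011011 | 0 | 0
  38 | 00110110001001010110110 | 0 | 1
  39 | 01101100010010101101101 | 0 | 1
  40 | 11011000100101011011011 | 1 | 1
  41 | 10110001001010110110111 | 1 | 1
  42 | 01100010010101101101111 | 0 | 0
  43 | 11000100101011011011110 | 1 | 0
  44 | 10001001010110110111100 | 1 | 1
  45 | 00010010101101101111001 | 0 | 0
  46 | 00100101011011011110010 | 0 | 1
  47 | 01001010110110111100101 | 0 | 0
  48 | 10010101101101111001010 | 1 | 0
  49 | 00101011011011110010100 | 0 | 0
  50 | 01010110110111100101000 | 0 | 1
  51 | 10101101101111001010001 | 1 | 0
  52 | 01011011011110010100010 | 0 | 0
  53 | 10110110111100101000100 | 1 | 0
  54 | 01101101111001010001000 | 0 | 1
  55 | 11011011110010100010001 | 1 | 1
  56 | 10110111100101000100011 | 1 | 0
  57 | 01101111001010001000110 | 0 | 1
  58 | 11011110010100010001101 | 1 | 0
  59 | 10111100101000100011010 | 1 | 0
  60 | 01111001010001000110100 | 0 | 0
  61 | 11110010100010001101000 | 1 | 1
  62 | 11100101000100011010001 | 1 | 0
  63 | 11001010001000110100010 | 1 | 1
  64 | 10010100010001101000101 | 1 | 0
  65 | 00101000100011010001010 | 0 | 0
  66 | 01010001000110100010100 | 0 | 0
  67 | 10100010001101000101000 | 1 | 1
  68 | 01000100011010001010001 | 0 | 1
  69 | 10001000110100010100011 | 1 | 1
  70 | 00010001101000101000111 | 0 | 0
  71 | 00100011010001010001110 | 0 | 0
  72 | 01000110100010100011100 | 0 | 1
  73 | 10001101000101000111001 | 1 | 0
  74 | 00011010001010001110010 | 0 | 0
  75 | 00110100010100011100100 | 0 | 1
  76 | 01101000101000111001001 | 0 | 0
  77 | 11010001010001110010010 | 1 | 1
  78 | 10100010100011100100101 | 1 | 1
  79 | 01000101000111001001011 | 0 | 1
  80 | 10001010001110010010111 | 1 | 1
  81 | 00010100011100100101111 | 0 | 1
  82 | 00101000111001001011111 | 0 | 0
  83 | 01010001110010010111110 | 0 | 0
  84 | 10100011100100101111100 | 1 | 1
  85 | 01000111001001011111001 | 0 | 1
  86 | 10001110010010111110011 | 1 | 0
  87 | 00011100100101111100110 | 0 | 1
  88 | 00111001001011111001101 | 0 | 0
  89 | 01110010010111110011010 | 0 | 0
  90 | 11100100101111100110100 | 1 | 0
  91 | 11001001011111001101000 | 1 | 1
  92 | 10010010111110011010001 | 1 | 1
  93 | 00100101111100110100011 | 0 | 1
  94 | 01001011111001101000111 | 0 | 0
  95 | 10010111110011010001110 | 1 | 0
  96 | 00101111100110100011100 | 0 | 1
  97 | 01011111001101000111001 | 0 | 1
  98 | 10111110011010001110011 | 1 | 0
  99 | 01111100110100011100110 | 0 | 1
 100 | 11111001101000111001101 | 1 | 1
 101 | 11110011010001110011011 | 1 | 1
 102 | 11100110100011100110111 | 1 | 0
 103 | 11001101000111001101110 | 1 | 0
 104 | 10011010001110011011100 | 1 | 1
 105 | 00110100011100110111001 | 0 | 1
 106 | 01101000111001101110011 | 0 | 0
 107 | 11010001110011011100110 | 1 | 1

011100111101010110101110000100101100000011011000100101011011011110010100010001101000101000111001001011111001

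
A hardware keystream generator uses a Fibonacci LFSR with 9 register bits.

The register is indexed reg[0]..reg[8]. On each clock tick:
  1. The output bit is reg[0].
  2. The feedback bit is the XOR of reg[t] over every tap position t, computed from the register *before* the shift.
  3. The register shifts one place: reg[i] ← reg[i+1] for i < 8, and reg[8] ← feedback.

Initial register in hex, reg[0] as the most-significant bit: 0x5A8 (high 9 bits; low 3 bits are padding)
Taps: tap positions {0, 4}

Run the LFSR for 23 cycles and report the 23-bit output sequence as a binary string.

k : reg_k → out_k, fb_k
0: 010110101 → 0, fb=1
1: 101101011 → 1, fb=1
2: 011010111 → 0, fb=1
3: 110101111 → 1, fb=1
4: 101011111 → 1, fb=0
5: 010111110 → 0, fb=1
6: 101111101 → 1, fb=0
7: 011111010 → 0, fb=1
8: 111110101 → 1, fb=0
9: 111101010 → 1, fb=1
10: 111010101 → 1, fb=0
11: 110101010 → 1, fb=1
12: 101010101 → 1, fb=0
13: 010101010 → 0, fb=0
14: 101010100 → 1, fb=0
15: 010101000 → 0, fb=0
16: 101010000 → 1, fb=0
17: 010100000 → 0, fb=0
18: 101000000 → 1, fb=1
19: 010000001 → 0, fb=0
20: 100000010 → 1, fb=1
21: 000000101 → 0, fb=0
22: 000001010 → 0, fb=0

01011010111110101010100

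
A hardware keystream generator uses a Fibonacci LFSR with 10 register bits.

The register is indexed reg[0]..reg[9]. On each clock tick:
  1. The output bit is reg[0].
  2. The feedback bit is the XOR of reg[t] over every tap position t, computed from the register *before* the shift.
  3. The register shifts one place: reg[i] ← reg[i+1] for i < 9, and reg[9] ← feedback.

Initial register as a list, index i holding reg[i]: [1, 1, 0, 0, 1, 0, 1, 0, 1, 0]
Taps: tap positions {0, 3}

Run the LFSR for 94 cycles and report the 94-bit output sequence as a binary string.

1100101010100111111001100011010111100110101101001100010010111000010111101010101011111111010000

step | reg (before) | out | fb
   0 | 1100101010 | 1 | 1
   1 | 1001010101 | 1 | 0
   2 | 0010101010 | 0 | 0
   3 | 0101010100 | 0 | 1
   4 | 1010101001 | 1 | 1
   5 | 0101010011 | 0 | 1
   6 | 1010100111 | 1 | 1
   7 | 0101001111 | 0 | 1
   8 | 1010011111 | 1 | 1
   9 | 0100111111 | 0 | 0
  10 | 1001111110 | 1 | 0
  11 | 0011111100 | 0 | 1
  12 | 0111111001 | 0 | 1
  13 | 1111110011 | 1 | 0
  14 | 1111100110 | 1 | 0
  15 | 1111001100 | 1 | 0
  16 | 1110011000 | 1 | 1
  17 | 1100110001 | 1 | 1
  18 | 1001100011 | 1 | 0
  19 | 0011000110 | 0 | 1
  20 | 0110001101 | 0 | 0
  21 | 1100011010 | 1 | 1
  22 | 1000110101 | 1 | 1
  23 | 0001101011 | 0 | 1
  24 | 0011010111 | 0 | 1
  25 | 0110101111 | 0 | 0
  26 | 1101011110 | 1 | 0
  27 | 1010111100 | 1 | 1
  28 | 0101111001 | 0 | 1
  29 | 1011110011 | 1 | 0
  30 | 0111100110 | 0 | 1
  31 | 1111001101 | 1 | 0
  32 | 1110011010 | 1 | 1
  33 | 1100110101 | 1 | 1
  34 | 1001101011 | 1 | 0
  35 | 0011010110 | 0 | 1
  36 | 0110101101 | 0 | 0
  37 | 1101011010 | 1 | 0
  38 | 1010110100 | 1 | 1
  39 | 0101101001 | 0 | 1
  40 | 1011010011 | 1 | 0
  41 | 0110100110 | 0 | 0
  42 | 1101001100 | 1 | 0
  43 | 1010011000 | 1 | 1
  44 | 0100110001 | 0 | 0
  45 | 1001100010 | 1 | 0
  46 | 0011000100 | 0 | 1
  47 | 0110001001 | 0 | 0
  48 | 1100010010 | 1 | 1
  49 | 1000100101 | 1 | 1
  50 | 0001001011 | 0 | 1
  51 | 0010010111 | 0 | 0
  52 | 0100101110 | 0 | 0
  53 | 1001011100 | 1 | 0
  54 | 0010111000 | 0 | 0
  55 | 0101110000 | 0 | 1
  56 | 1011100001 | 1 | 0
  57 | 0111000010 | 0 | 1
  58 | 1110000101 | 1 | 1
  59 | 1100001011 | 1 | 1
  60 | 1000010111 | 1 | 1
  61 | 0000101111 | 0 | 0
  62 | 0001011110 | 0 | 1
  63 | 0010111101 | 0 | 0
  64 | 0101111010 | 0 | 1
  65 | 1011110101 | 1 | 0
  66 | 0111101010 | 0 | 1
  67 | 1111010101 | 1 | 0
  68 | 1110101010 | 1 | 1
  69 | 1101010101 | 1 | 0
  70 | 1010101010 | 1 | 1
  71 | 0101010101 | 0 | 1
  72 | 1010101011 | 1 | 1
  73 | 0101010111 | 0 | 1
  74 | 1010101111 | 1 | 1
  75 | 0101011111 | 0 | 1
  76 | 1010111111 | 1 | 1
  77 | 0101111111 | 0 | 1
  78 | 1011111111 | 1 | 0
  79 | 0111111110 | 0 | 1
  80 | 1111111101 | 1 | 0
  81 | 1111111010 | 1 | 0
  82 | 1111110100 | 1 | 0
  83 | 1111101000 | 1 | 0
  84 | 1111010000 | 1 | 0
  85 | 1110100000 | 1 | 1
  86 | 1101000001 | 1 | 0
  87 | 1010000010 | 1 | 1
  88 | 0100000101 | 0 | 0
  89 | 1000001010 | 1 | 1
  90 | 0000010101 | 0 | 0
  91 | 0000101010 | 0 | 0
  92 | 0001010100 | 0 | 1
  93 | 0010101001 | 0 | 0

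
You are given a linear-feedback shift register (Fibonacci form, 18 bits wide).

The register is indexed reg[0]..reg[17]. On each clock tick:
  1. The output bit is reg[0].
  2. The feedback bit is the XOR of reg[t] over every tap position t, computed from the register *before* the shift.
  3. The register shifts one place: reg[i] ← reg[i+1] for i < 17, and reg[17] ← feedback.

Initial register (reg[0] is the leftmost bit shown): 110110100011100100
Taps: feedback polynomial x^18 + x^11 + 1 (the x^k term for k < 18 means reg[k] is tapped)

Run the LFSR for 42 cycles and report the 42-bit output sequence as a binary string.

k : reg_k → out_k, fb_k
0: 110110100011100100 → 1, fb=0
1: 101101000111001000 → 1, fb=0
2: 011010001110010000 → 0, fb=0
3: 110100011100100000 → 1, fb=1
4: 101000111001000001 → 1, fb=0
5: 010001110010000010 → 0, fb=0
6: 100011100100000100 → 1, fb=1
7: 000111001000001001 → 0, fb=0
8: 001110010000010010 → 0, fb=0
9: 011100100000100100 → 0, fb=0
10: 111001000001001000 → 1, fb=0
11: 110010000010010000 → 1, fb=1
12: 100100000100100001 → 1, fb=1
13: 001000001001000011 → 0, fb=1
14: 010000010010000111 → 0, fb=0
15: 100000100100001110 → 1, fb=1
16: 000001001000011101 → 0, fb=0
17: 000010010000111010 → 0, fb=0
18: 000100100001110100 → 0, fb=1
19: 001001000011101001 → 0, fb=1
20: 010010000111010011 → 0, fb=1
21: 100100001110100111 → 1, fb=1
22: 001000011101001111 → 0, fb=1
23: 010000111010011111 → 0, fb=0
24: 100001110100111110 → 1, fb=1
25: 000011101001111101 → 0, fb=1
26: 000111010011111011 → 0, fb=1
27: 001110100111110111 → 0, fb=1
28: 011101001111101111 → 0, fb=1
29: 111010011111011111 → 1, fb=0
30: 110100111110111110 → 1, fb=1
31: 101001111101111101 → 1, fb=0
32: 010011111011111010 → 0, fb=1
33: 100111110111110101 → 1, fb=0
34: 001111101111101010 → 0, fb=1
35: 011111011111010101 → 0, fb=1
36: 111110111110101011 → 1, fb=1
37: 111101111101010111 → 1, fb=0
38: 111011111010101110 → 1, fb=1
39: 110111110101011101 → 1, fb=0
40: 101111101010111010 → 1, fb=1
41: 011111010101110101 → 0, fb=1

110110100011100100000100100001110100111110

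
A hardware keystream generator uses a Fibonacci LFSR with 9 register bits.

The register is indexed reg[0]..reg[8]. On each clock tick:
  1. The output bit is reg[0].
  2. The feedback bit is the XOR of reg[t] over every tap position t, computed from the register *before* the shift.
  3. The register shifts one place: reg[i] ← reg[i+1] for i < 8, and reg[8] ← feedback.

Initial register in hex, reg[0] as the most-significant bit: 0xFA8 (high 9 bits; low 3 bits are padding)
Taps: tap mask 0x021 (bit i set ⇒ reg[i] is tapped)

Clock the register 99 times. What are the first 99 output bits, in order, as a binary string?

111110101101000001101110110110101100000101110111110001111001101001101011100011010001011111110100101

step | reg (before) | out | fb
   0 | 111110101 | 1 | 1
   1 | 111101011 | 1 | 0
   2 | 111010110 | 1 | 1
   3 | 110101101 | 1 | 0
   4 | 101011010 | 1 | 0
   5 | 010110100 | 0 | 0
   6 | 101101000 | 1 | 0
   7 | 011010000 | 0 | 0
   8 | 110100000 | 1 | 1
   9 | 101000001 | 1 | 1
  10 | 010000011 | 0 | 0
  11 | 100000110 | 1 | 1
  12 | 000001101 | 0 | 1
  13 | 000011011 | 0 | 1
  14 | 000110111 | 0 | 0
  15 | 001101110 | 0 | 1
  16 | 011011101 | 0 | 1
  17 | 110111011 | 1 | 0
  18 | 101110110 | 1 | 1
  19 | 011101101 | 0 | 1
  20 | 111011011 | 1 | 0
  21 | 110110110 | 1 | 1
  22 | 101101101 | 1 | 0
  23 | 011011010 | 0 | 1
  24 | 110110101 | 1 | 1
  25 | 101101011 | 1 | 0
  26 | 011010110 | 0 | 0
  27 | 110101100 | 1 | 0
  28 | 101011000 | 1 | 0
  29 | 010110000 | 0 | 0
  30 | 101100000 | 1 | 1
  31 | 011000001 | 0 | 0
  32 | 110000010 | 1 | 1
  33 | 100000101 | 1 | 1
  34 | 000001011 | 0 | 1
  35 | 000010111 | 0 | 0
  36 | 000101110 | 0 | 1
  37 | 001011101 | 0 | 1
  38 | 010111011 | 0 | 1
  39 | 101110111 | 1 | 1
  40 | 011101111 | 0 | 1
  41 | 111011111 | 1 | 0
  42 | 110111110 | 1 | 0
  43 | 101111100 | 1 | 0
  44 | 011111000 | 0 | 1
  45 | 111110001 | 1 | 1
  46 | 111100011 | 1 | 1
  47 | 111000111 | 1 | 1
  48 | 110001111 | 1 | 0
  49 | 100011110 | 1 | 0
  50 | 000111100 | 0 | 1
  51 | 001111001 | 0 | 1
  52 | 011110011 | 0 | 0
  53 | 111100110 | 1 | 1
  54 | 111001101 | 1 | 0
  55 | 110011010 | 1 | 0
  56 | 100110100 | 1 | 1
  57 | 001101001 | 0 | 1
  58 | 011010011 | 0 | 0
  59 | 110100110 | 1 | 1
  60 | 101001101 | 1 | 0
  61 | 010011010 | 0 | 1
  62 | 100110101 | 1 | 1
  63 | 001101011 | 0 | 1
  64 | 011010111 | 0 | 0
  65 | 110101110 | 1 | 0
  66 | 101011100 | 1 | 0
  67 | 010111000 | 0 | 1
  68 | 101110001 | 1 | 1
  69 | 011100011 | 0 | 0
  70 | 111000110 | 1 | 1
  71 | 110001101 | 1 | 0
  72 | 100011010 | 1 | 0
  73 | 000110100 | 0 | 0
  74 | 001101000 | 0 | 1
  75 | 011010001 | 0 | 0
  76 | 110100010 | 1 | 1
  77 | 101000101 | 1 | 1
  78 | 010001011 | 0 | 1
  79 | 100010111 | 1 | 1
  80 | 000101111 | 0 | 1
  81 | 001011111 | 0 | 1
  82 | 010111111 | 0 | 1
  83 | 101111111 | 1 | 0
  84 | 011111110 | 0 | 1
  85 | 111111101 | 1 | 0
  86 | 111111010 | 1 | 0
  87 | 111110100 | 1 | 1
  88 | 111101001 | 1 | 0
  89 | 111010010 | 1 | 1
  90 | 110100101 | 1 | 1
  91 | 101001011 | 1 | 0
  92 | 010010110 | 0 | 0
  93 | 100101100 | 1 | 0
  94 | 001011000 | 0 | 1
  95 | 010110001 | 0 | 0
  96 | 101100010 | 1 | 1
  97 | 011000101 | 0 | 0
  98 | 110001010 | 1 | 0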